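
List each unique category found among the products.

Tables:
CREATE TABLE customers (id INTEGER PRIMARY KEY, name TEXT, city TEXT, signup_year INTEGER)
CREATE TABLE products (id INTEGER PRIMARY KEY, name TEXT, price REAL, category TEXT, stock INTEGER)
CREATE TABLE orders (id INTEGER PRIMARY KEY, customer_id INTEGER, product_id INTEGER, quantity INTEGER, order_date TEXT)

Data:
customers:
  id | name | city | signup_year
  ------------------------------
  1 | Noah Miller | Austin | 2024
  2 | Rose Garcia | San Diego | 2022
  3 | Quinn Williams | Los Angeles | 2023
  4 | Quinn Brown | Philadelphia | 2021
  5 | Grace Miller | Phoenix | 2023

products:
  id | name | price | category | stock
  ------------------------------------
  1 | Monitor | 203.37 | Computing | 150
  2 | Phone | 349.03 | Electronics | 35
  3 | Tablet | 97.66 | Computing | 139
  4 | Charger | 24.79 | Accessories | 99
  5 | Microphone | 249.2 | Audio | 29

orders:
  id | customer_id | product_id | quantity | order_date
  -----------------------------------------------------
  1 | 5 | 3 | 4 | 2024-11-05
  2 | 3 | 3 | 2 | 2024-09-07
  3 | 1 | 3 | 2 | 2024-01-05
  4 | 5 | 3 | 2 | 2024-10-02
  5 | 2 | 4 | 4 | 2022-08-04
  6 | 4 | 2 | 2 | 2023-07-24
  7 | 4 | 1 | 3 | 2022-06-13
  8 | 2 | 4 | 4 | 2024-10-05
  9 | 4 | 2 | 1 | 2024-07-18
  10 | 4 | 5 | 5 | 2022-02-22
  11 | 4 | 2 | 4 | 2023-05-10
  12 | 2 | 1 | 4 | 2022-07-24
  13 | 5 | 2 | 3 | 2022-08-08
SELECT DISTINCT category FROM products

Execution result:
category
Computing
Electronics
Accessories
Audio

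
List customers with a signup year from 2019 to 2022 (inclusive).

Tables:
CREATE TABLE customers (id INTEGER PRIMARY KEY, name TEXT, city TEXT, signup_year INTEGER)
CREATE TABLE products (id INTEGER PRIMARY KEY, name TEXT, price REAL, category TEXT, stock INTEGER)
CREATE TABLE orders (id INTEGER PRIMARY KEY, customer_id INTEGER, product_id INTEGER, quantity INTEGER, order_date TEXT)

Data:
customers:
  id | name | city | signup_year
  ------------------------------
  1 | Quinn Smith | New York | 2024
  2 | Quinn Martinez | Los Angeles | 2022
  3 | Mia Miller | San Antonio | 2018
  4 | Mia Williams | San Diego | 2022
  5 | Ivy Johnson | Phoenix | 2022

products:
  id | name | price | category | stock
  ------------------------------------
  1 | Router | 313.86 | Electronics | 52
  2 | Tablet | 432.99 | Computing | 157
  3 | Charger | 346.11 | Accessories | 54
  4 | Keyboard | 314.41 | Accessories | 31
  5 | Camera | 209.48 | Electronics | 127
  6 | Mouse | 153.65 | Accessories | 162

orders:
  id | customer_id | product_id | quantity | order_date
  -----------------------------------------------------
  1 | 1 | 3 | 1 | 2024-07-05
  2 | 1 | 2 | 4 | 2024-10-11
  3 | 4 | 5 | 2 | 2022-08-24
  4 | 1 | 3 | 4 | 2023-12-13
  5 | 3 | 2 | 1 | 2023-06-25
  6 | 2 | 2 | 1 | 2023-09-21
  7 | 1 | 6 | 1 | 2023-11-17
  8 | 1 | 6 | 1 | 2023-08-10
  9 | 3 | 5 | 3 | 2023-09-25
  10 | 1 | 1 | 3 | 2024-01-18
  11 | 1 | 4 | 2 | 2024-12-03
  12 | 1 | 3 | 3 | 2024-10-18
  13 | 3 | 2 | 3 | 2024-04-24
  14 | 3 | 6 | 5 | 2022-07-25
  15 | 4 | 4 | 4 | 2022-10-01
SELECT name, signup_year FROM customers WHERE signup_year BETWEEN 2019 AND 2022

Execution result:
name | signup_year
Quinn Martinez | 2022
Mia Williams | 2022
Ivy Johnson | 2022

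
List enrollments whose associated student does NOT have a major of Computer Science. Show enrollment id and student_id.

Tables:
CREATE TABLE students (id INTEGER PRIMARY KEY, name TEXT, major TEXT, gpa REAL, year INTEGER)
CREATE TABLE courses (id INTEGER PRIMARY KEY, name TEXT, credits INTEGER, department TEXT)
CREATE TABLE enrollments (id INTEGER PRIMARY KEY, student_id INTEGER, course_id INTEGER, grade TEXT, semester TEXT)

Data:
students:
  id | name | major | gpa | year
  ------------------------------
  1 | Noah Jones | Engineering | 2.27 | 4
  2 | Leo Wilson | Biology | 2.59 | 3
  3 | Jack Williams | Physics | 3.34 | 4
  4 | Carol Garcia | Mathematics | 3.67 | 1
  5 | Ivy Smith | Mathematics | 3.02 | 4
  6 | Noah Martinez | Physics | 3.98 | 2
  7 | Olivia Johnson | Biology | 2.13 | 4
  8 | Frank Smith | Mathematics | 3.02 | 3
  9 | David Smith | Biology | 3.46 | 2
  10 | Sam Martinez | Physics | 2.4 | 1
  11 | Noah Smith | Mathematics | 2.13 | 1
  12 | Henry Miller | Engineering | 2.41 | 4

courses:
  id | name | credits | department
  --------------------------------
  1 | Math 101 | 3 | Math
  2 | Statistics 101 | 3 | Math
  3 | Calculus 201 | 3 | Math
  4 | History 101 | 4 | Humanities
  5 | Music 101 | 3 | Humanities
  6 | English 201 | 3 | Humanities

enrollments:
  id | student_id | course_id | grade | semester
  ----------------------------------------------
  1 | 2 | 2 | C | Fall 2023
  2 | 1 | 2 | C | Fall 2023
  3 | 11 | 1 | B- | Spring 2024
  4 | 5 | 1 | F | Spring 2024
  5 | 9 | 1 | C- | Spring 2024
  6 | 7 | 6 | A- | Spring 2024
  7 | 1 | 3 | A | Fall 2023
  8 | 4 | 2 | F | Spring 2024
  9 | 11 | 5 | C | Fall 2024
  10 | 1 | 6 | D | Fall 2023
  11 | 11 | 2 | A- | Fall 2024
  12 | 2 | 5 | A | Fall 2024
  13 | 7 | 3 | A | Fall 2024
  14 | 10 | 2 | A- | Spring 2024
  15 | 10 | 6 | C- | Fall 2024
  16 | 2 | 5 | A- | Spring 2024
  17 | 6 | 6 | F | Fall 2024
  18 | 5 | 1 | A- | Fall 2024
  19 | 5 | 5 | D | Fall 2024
SELECT id, student_id FROM enrollments WHERE student_id NOT IN (SELECT id FROM students WHERE major = 'Computer Science')

Execution result:
id | student_id
1 | 2
2 | 1
3 | 11
4 | 5
5 | 9
6 | 7
7 | 1
8 | 4
9 | 11
10 | 1
11 | 11
12 | 2
13 | 7
14 | 10
15 | 10
16 | 2
17 | 6
18 | 5
19 | 5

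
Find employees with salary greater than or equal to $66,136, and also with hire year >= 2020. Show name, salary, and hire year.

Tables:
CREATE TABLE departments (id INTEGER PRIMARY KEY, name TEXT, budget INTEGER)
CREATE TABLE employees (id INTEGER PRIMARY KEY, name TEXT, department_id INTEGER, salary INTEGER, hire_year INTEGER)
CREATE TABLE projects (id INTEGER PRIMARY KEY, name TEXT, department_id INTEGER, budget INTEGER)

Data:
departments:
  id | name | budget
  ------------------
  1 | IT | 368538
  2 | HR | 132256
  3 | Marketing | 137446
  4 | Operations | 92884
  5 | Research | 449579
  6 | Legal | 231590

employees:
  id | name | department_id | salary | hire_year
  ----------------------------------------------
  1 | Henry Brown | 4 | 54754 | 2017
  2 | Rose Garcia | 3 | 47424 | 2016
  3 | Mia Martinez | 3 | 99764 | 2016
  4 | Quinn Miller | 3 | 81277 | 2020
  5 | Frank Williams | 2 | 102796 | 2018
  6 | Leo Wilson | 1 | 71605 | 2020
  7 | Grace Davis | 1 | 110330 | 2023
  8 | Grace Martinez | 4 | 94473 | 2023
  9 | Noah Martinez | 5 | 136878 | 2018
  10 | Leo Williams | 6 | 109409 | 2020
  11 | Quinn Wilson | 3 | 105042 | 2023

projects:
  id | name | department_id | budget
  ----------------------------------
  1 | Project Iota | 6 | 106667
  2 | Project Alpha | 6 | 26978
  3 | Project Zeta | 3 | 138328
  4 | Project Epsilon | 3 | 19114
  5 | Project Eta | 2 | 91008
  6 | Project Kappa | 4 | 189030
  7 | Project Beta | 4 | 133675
SELECT name, salary, hire_year FROM employees WHERE salary >= 66136 AND hire_year >= 2020

Execution result:
name | salary | hire_year
Quinn Miller | 81277 | 2020
Leo Wilson | 71605 | 2020
Grace Davis | 110330 | 2023
Grace Martinez | 94473 | 2023
Leo Williams | 109409 | 2020
Quinn Wilson | 105042 | 2023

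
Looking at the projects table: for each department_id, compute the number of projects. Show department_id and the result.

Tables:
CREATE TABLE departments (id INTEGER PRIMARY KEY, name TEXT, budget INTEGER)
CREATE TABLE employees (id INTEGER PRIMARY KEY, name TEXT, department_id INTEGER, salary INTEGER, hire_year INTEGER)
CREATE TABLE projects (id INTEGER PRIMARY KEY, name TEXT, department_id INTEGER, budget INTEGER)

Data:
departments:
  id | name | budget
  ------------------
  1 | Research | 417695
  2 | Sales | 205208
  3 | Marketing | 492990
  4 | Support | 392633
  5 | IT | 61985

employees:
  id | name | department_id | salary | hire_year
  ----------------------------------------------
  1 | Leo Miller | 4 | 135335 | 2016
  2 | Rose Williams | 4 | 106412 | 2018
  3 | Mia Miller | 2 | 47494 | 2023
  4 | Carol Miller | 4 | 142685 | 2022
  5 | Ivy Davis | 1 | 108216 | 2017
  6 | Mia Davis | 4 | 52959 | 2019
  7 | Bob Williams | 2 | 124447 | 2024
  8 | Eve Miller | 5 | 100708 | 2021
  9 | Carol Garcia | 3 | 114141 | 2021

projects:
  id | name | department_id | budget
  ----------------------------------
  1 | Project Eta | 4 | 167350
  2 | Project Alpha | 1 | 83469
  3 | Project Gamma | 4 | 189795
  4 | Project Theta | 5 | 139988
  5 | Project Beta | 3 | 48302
SELECT department_id, COUNT(*) AS n FROM projects GROUP BY department_id

Execution result:
department_id | n
1 | 1
3 | 1
4 | 2
5 | 1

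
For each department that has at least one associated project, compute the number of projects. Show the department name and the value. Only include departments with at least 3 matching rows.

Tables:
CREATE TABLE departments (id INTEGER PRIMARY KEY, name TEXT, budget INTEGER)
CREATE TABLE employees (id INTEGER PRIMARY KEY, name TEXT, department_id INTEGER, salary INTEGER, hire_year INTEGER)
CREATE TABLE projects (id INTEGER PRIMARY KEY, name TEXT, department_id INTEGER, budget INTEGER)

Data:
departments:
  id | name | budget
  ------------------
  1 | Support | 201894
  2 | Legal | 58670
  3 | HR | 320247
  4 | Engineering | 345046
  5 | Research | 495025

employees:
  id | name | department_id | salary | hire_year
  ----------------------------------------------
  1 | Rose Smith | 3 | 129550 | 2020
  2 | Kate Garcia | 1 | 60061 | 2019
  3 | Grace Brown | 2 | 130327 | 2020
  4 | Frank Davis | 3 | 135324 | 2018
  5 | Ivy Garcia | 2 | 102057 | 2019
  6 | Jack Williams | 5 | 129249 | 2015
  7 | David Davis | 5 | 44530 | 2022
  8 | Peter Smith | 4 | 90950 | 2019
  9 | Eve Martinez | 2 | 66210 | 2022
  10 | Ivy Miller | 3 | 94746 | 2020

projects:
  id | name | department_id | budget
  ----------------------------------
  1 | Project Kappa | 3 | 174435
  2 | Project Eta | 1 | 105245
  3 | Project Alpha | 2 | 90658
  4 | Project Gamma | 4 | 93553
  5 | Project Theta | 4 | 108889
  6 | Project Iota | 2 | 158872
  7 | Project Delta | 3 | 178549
SELECT p.name, COUNT(*) AS n FROM projects c JOIN departments p ON c.department_id = p.id GROUP BY p.id, p.name HAVING COUNT(*) >= 3

Execution result:
(no rows)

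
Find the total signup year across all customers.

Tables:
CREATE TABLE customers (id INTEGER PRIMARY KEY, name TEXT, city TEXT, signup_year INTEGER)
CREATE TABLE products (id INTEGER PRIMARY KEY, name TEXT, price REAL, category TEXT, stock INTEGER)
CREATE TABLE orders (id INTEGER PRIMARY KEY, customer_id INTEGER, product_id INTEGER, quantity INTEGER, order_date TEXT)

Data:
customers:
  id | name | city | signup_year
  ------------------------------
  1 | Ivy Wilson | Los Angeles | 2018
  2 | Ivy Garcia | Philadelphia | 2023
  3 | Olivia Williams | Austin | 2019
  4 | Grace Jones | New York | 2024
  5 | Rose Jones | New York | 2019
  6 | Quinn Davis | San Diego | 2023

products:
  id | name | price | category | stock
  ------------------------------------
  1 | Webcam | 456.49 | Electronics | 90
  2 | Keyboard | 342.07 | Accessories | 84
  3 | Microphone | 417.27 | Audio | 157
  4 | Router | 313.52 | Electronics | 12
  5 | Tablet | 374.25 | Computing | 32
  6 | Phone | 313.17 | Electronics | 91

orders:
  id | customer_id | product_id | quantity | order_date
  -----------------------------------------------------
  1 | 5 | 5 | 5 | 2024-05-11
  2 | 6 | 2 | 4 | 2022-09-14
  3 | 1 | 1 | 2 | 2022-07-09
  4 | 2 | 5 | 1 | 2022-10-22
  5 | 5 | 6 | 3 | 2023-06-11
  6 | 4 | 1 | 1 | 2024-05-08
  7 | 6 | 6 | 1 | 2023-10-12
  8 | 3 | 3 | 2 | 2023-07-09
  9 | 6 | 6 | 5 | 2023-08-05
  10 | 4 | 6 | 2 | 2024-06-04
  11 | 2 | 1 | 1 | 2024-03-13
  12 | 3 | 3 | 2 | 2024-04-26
SELECT SUM(signup_year) FROM customers

Execution result:
12126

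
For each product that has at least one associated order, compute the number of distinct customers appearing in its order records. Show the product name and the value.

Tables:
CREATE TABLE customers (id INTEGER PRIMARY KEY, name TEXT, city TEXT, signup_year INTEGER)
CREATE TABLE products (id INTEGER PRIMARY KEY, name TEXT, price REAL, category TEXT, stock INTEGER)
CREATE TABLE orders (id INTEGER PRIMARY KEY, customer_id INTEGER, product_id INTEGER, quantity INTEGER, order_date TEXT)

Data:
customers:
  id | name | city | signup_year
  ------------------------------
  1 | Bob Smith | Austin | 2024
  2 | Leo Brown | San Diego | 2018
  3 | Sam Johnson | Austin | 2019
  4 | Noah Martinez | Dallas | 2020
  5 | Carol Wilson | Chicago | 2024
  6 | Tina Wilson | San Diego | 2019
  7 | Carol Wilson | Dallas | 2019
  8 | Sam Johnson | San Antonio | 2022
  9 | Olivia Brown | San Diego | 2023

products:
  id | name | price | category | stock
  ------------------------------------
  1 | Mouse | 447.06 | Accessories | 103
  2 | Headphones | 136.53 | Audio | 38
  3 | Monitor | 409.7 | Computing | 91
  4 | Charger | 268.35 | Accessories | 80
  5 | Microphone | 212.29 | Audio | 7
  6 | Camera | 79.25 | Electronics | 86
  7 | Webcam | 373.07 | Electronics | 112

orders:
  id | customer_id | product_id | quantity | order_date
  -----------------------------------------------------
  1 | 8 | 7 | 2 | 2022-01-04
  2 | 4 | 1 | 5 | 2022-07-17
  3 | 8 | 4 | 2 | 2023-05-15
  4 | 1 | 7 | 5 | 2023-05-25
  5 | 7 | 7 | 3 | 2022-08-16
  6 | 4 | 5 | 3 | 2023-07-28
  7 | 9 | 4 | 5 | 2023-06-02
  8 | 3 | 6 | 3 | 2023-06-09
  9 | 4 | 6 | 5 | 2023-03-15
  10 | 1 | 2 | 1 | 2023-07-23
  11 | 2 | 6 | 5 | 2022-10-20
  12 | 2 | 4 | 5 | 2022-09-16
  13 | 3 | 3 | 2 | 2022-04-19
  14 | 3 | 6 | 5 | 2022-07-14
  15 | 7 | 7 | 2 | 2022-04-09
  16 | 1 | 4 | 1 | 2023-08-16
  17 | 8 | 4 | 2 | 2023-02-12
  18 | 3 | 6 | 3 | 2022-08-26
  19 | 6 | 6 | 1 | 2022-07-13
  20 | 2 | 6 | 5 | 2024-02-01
SELECT p.name, COUNT(DISTINCT c.customer_id) AS distinct_customer_count FROM orders c JOIN products p ON c.product_id = p.id GROUP BY p.id, p.name

Execution result:
name | distinct_customer_count
Mouse | 1
Headphones | 1
Monitor | 1
Charger | 4
Microphone | 1
Camera | 4
Webcam | 3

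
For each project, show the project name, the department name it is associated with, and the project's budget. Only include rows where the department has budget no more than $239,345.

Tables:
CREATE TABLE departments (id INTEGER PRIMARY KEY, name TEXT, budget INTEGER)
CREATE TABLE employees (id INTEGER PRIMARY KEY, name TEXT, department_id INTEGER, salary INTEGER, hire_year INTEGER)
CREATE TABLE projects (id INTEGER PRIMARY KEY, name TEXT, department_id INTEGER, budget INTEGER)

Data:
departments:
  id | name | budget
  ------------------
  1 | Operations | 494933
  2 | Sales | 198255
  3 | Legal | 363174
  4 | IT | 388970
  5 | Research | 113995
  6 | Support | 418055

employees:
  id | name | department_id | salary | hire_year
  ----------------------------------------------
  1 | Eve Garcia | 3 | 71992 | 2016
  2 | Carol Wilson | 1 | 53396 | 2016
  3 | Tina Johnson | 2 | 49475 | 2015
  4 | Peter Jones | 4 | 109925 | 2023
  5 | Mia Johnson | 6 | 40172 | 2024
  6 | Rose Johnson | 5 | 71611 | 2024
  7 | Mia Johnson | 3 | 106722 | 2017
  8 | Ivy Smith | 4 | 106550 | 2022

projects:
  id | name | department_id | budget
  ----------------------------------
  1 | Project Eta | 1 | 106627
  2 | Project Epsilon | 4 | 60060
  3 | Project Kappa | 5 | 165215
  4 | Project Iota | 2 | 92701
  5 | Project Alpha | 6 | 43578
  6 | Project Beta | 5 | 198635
SELECT c.name, p.name AS department, c.budget FROM projects c JOIN departments p ON c.department_id = p.id WHERE p.budget <= 239345

Execution result:
name | department | budget
Project Kappa | Research | 165215
Project Iota | Sales | 92701
Project Beta | Research | 198635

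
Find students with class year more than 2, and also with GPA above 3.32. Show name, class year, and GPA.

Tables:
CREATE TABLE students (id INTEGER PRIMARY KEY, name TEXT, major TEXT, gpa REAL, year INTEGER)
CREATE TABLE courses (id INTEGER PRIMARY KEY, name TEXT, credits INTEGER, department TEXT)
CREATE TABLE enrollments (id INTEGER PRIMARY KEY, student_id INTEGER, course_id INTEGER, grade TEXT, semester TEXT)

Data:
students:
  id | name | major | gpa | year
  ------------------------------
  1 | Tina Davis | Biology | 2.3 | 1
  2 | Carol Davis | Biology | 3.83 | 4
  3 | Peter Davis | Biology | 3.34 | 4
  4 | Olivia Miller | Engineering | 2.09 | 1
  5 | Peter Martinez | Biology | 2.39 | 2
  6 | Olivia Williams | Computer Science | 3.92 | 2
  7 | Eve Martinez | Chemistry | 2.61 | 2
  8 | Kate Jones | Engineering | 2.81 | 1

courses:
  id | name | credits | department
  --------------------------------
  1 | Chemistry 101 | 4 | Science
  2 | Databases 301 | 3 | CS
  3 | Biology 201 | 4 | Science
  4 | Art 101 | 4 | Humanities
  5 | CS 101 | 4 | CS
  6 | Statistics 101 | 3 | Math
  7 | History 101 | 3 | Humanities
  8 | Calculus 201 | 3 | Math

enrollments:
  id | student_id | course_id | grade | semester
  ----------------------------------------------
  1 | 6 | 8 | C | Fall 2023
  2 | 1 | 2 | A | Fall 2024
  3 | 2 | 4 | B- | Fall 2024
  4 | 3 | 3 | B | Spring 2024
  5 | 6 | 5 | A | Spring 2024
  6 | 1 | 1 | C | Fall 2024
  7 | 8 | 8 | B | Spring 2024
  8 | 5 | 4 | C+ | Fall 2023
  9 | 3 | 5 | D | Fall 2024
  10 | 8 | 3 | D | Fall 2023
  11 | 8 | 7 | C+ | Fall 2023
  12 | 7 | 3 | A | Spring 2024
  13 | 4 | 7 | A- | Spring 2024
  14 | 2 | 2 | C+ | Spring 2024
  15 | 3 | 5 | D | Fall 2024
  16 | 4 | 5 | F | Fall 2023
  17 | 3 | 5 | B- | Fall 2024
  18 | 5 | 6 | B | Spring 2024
SELECT name, year, gpa FROM students WHERE year > 2 AND gpa > 3.32

Execution result:
name | year | gpa
Carol Davis | 4 | 3.83
Peter Davis | 4 | 3.34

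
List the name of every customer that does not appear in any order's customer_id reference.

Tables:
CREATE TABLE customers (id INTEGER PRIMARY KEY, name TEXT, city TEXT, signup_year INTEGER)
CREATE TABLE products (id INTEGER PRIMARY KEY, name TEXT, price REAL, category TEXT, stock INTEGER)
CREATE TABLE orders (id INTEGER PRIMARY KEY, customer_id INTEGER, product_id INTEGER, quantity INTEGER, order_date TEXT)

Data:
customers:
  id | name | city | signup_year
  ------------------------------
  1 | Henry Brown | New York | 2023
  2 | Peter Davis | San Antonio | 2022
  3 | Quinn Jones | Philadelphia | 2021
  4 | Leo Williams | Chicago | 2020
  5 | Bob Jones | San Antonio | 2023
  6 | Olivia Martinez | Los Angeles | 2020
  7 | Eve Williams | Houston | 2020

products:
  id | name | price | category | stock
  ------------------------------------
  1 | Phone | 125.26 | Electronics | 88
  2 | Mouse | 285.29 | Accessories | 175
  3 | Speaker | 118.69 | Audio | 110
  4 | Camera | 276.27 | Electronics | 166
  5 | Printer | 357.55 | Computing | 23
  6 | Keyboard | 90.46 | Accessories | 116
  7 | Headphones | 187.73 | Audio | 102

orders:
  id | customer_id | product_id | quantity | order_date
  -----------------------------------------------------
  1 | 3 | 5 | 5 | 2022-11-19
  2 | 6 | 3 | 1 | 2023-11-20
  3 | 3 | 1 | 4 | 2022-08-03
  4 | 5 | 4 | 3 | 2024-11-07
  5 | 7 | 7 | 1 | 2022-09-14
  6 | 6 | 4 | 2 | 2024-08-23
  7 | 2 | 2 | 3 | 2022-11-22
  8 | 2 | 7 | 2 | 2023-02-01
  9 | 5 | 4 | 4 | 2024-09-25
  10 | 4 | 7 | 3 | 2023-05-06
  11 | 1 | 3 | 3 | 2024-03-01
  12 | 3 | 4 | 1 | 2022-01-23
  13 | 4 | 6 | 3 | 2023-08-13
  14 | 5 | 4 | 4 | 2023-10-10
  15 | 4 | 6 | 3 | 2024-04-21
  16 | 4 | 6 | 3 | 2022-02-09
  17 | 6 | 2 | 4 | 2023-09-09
SELECT p.name FROM customers p LEFT JOIN orders c ON c.customer_id = p.id WHERE c.id IS NULL

Execution result:
(no rows)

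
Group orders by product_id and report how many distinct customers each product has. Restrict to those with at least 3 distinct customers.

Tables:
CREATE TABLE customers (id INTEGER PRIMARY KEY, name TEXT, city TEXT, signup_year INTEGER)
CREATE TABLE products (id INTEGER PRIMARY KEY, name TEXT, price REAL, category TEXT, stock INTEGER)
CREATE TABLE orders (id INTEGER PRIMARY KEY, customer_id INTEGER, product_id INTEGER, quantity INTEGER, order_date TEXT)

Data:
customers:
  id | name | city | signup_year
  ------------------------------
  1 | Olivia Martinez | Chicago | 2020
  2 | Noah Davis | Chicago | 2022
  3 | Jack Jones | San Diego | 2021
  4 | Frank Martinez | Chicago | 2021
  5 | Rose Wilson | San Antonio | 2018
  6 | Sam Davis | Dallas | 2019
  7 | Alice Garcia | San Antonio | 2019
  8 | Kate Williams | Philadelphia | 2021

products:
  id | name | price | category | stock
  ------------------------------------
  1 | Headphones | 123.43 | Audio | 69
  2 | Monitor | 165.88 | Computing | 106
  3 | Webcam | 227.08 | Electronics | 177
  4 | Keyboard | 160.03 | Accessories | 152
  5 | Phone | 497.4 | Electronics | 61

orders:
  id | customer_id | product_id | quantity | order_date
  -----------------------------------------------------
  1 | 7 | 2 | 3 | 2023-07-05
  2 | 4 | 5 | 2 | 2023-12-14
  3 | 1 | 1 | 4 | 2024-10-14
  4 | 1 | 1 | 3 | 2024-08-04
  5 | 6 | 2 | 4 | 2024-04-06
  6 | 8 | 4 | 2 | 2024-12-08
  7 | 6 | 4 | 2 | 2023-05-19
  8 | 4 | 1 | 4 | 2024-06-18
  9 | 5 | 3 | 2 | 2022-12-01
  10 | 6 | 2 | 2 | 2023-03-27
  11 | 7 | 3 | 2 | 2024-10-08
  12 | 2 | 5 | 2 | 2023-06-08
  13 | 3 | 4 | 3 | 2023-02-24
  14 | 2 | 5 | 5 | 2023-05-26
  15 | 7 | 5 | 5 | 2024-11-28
SELECT product_id, COUNT(DISTINCT customer_id) AS distinct_customer_count FROM orders GROUP BY product_id HAVING COUNT(DISTINCT customer_id) >= 3

Execution result:
product_id | distinct_customer_count
4 | 3
5 | 3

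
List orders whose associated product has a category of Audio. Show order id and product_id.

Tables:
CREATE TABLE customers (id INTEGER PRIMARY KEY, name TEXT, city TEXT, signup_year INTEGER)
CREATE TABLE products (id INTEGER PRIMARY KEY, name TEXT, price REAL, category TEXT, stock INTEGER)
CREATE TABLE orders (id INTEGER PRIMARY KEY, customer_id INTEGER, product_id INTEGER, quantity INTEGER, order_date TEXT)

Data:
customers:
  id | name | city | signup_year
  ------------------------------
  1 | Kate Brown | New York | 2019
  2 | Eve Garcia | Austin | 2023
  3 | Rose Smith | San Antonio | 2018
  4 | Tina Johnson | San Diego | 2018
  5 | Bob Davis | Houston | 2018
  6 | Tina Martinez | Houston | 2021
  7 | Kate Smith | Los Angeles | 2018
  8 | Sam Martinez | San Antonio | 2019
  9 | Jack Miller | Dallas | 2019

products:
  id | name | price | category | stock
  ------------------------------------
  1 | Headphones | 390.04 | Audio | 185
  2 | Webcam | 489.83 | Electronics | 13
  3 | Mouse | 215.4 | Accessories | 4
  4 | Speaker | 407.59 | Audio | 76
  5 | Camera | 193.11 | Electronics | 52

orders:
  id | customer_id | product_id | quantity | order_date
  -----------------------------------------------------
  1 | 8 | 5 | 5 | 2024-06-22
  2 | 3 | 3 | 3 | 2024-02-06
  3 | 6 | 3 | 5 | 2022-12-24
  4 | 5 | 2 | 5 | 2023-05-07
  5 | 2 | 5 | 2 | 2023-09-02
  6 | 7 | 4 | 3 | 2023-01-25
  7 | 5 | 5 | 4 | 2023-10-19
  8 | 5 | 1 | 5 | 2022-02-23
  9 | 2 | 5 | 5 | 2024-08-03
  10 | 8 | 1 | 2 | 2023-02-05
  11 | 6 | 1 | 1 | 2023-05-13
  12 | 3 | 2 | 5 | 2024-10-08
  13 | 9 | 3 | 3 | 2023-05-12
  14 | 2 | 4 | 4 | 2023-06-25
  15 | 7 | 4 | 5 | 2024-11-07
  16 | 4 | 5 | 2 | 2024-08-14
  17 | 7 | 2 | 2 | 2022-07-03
SELECT id, product_id FROM orders WHERE product_id IN (SELECT id FROM products WHERE category = 'Audio')

Execution result:
id | product_id
6 | 4
8 | 1
10 | 1
11 | 1
14 | 4
15 | 4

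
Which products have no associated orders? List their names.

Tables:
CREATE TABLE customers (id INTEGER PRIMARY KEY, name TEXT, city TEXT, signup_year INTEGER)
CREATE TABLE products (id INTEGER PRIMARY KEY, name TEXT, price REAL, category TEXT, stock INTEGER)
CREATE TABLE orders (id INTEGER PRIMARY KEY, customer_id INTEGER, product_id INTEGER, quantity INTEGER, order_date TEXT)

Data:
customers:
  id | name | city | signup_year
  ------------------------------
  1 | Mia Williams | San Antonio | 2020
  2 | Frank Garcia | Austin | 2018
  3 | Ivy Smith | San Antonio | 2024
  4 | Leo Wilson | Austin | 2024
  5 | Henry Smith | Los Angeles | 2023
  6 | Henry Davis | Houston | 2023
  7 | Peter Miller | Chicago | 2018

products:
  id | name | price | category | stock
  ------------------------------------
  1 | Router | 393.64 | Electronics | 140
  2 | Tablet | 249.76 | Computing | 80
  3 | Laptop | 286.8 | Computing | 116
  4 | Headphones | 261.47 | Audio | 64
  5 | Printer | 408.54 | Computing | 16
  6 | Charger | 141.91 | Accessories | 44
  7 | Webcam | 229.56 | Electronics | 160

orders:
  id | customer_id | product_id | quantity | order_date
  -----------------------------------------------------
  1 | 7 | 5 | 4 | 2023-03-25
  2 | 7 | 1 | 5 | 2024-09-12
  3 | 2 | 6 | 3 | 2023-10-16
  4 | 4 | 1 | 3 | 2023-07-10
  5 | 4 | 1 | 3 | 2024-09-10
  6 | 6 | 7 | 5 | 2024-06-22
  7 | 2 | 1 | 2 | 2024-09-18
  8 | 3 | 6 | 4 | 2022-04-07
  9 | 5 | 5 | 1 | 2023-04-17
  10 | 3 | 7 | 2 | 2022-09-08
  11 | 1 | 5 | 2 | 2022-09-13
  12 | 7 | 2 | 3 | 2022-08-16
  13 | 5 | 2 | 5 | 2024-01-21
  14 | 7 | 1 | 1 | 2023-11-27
SELECT p.name FROM products p LEFT JOIN orders c ON c.product_id = p.id WHERE c.id IS NULL

Execution result:
name
Laptop
Headphones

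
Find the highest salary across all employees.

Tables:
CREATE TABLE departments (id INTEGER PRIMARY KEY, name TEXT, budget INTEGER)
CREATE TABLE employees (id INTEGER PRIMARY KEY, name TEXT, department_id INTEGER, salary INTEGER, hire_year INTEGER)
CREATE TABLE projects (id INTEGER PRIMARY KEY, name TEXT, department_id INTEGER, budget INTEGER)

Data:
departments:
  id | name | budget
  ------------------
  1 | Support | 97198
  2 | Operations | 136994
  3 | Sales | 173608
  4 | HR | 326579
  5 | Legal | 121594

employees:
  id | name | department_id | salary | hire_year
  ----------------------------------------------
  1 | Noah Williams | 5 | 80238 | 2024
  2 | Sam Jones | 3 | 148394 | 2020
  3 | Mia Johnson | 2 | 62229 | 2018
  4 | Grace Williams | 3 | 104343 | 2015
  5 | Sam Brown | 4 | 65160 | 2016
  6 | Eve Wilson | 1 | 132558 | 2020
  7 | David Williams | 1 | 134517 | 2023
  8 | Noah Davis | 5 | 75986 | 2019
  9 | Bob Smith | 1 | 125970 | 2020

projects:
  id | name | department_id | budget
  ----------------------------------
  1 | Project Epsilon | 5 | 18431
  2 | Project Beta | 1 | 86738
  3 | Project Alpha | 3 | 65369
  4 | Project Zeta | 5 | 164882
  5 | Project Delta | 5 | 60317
SELECT MAX(salary) FROM employees

Execution result:
148394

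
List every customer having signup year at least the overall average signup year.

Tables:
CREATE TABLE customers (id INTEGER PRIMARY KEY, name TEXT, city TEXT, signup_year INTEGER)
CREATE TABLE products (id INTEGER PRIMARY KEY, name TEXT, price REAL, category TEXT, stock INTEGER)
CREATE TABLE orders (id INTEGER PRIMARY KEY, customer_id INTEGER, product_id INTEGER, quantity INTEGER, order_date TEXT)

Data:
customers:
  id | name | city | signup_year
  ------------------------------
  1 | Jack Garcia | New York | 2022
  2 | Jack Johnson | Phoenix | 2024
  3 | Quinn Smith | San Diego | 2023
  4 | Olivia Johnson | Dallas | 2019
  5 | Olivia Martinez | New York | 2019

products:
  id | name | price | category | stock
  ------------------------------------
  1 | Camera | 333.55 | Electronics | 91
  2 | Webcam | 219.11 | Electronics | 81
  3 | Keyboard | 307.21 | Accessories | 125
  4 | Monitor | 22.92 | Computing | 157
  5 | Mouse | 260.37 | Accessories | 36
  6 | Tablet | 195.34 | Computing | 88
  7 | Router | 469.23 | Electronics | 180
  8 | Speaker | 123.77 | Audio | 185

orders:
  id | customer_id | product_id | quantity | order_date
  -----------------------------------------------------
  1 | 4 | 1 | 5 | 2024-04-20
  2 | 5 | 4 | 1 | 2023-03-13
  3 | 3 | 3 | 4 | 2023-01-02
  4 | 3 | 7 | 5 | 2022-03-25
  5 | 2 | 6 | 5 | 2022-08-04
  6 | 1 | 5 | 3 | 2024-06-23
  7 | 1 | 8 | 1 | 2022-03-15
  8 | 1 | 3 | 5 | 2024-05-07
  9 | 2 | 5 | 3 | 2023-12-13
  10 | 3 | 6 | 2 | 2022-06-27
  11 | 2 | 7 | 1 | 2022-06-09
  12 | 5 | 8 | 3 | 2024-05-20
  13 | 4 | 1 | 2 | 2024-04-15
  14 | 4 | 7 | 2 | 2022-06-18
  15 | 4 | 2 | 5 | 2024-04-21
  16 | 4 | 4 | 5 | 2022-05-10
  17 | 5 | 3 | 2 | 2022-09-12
SELECT name, signup_year FROM customers WHERE signup_year >= (SELECT AVG(signup_year) FROM customers)

Execution result:
name | signup_year
Jack Garcia | 2022
Jack Johnson | 2024
Quinn Smith | 2023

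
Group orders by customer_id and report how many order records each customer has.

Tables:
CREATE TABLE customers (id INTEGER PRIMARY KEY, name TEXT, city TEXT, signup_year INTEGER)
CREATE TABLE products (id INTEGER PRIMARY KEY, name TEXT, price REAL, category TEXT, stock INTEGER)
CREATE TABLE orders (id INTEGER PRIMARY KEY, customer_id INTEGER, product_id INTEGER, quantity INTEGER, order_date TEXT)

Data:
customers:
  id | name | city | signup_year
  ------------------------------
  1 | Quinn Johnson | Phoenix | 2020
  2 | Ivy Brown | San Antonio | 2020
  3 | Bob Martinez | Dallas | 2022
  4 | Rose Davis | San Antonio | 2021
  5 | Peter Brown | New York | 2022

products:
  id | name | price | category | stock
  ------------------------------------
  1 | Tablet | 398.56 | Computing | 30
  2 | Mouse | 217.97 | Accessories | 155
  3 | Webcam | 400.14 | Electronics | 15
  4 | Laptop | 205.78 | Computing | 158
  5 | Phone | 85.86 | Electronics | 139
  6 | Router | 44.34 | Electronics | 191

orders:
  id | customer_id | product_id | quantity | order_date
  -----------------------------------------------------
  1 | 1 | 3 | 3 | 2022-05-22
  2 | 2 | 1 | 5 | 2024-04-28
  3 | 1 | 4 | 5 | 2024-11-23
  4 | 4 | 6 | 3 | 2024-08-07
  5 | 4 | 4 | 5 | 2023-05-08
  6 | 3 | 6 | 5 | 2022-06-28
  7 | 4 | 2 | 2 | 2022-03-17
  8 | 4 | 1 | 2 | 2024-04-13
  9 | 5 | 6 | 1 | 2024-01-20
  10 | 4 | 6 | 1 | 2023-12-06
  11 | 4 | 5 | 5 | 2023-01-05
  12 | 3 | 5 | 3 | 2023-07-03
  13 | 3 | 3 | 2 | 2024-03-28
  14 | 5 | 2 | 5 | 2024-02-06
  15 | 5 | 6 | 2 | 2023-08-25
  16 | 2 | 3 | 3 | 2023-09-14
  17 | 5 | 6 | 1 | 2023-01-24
SELECT customer_id, COUNT(*) AS order_count FROM orders GROUP BY customer_id

Execution result:
customer_id | order_count
1 | 2
2 | 2
3 | 3
4 | 6
5 | 4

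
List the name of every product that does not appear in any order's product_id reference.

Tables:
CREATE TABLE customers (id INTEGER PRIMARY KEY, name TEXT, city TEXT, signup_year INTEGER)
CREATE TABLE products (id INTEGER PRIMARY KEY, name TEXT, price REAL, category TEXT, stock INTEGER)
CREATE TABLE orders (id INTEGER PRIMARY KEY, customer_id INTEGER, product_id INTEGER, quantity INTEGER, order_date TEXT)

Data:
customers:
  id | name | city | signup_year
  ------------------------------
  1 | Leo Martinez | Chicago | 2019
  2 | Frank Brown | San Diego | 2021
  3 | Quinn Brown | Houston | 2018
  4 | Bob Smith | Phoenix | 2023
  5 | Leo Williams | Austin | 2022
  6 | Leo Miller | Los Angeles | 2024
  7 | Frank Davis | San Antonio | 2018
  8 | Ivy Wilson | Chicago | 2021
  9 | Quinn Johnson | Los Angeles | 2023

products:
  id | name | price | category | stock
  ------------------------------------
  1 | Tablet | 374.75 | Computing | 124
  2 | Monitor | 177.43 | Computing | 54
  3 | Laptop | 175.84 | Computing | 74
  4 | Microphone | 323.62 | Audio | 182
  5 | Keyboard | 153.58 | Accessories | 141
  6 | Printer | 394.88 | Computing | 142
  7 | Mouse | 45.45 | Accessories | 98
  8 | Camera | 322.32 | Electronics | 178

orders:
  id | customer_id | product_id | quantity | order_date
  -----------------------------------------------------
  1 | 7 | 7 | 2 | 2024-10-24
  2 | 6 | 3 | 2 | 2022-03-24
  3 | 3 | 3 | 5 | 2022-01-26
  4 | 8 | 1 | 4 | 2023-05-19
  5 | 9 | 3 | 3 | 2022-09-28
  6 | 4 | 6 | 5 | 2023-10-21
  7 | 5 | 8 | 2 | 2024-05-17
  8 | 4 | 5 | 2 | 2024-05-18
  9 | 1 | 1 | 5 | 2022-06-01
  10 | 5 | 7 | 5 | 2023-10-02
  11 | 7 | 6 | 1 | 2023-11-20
SELECT p.name FROM products p LEFT JOIN orders c ON c.product_id = p.id WHERE c.id IS NULL

Execution result:
name
Monitor
Microphone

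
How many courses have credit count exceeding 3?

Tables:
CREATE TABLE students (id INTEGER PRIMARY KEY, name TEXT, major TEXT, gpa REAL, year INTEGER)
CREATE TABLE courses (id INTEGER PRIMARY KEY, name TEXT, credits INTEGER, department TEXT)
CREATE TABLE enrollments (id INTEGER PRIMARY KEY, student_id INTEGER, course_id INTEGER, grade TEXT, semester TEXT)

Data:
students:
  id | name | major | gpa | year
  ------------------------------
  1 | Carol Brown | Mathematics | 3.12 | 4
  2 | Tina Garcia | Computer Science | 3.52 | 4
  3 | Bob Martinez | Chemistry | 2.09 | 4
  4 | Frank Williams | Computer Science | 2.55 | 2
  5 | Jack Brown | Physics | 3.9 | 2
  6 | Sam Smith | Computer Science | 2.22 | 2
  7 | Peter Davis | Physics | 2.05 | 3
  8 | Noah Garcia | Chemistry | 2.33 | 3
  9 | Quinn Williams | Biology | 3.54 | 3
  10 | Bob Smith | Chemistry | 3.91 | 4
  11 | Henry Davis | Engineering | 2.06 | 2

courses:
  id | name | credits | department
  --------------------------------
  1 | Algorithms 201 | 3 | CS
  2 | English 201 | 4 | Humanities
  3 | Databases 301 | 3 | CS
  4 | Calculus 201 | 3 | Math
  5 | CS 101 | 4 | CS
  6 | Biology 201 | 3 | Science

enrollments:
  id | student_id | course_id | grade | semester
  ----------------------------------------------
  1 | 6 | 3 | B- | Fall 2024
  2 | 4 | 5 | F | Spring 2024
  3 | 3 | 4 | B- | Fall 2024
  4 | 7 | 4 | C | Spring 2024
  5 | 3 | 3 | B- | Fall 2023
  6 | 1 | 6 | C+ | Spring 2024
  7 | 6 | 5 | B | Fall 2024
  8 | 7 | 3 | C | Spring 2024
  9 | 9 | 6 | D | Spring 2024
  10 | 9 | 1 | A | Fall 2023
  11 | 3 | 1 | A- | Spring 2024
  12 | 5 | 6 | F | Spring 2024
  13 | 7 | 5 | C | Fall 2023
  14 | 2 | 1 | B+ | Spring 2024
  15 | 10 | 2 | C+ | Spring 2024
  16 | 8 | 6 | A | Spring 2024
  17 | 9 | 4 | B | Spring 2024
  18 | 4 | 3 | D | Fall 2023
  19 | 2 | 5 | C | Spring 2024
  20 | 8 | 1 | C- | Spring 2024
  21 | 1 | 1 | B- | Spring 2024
SELECT COUNT(*) FROM courses WHERE credits > 3

Execution result:
2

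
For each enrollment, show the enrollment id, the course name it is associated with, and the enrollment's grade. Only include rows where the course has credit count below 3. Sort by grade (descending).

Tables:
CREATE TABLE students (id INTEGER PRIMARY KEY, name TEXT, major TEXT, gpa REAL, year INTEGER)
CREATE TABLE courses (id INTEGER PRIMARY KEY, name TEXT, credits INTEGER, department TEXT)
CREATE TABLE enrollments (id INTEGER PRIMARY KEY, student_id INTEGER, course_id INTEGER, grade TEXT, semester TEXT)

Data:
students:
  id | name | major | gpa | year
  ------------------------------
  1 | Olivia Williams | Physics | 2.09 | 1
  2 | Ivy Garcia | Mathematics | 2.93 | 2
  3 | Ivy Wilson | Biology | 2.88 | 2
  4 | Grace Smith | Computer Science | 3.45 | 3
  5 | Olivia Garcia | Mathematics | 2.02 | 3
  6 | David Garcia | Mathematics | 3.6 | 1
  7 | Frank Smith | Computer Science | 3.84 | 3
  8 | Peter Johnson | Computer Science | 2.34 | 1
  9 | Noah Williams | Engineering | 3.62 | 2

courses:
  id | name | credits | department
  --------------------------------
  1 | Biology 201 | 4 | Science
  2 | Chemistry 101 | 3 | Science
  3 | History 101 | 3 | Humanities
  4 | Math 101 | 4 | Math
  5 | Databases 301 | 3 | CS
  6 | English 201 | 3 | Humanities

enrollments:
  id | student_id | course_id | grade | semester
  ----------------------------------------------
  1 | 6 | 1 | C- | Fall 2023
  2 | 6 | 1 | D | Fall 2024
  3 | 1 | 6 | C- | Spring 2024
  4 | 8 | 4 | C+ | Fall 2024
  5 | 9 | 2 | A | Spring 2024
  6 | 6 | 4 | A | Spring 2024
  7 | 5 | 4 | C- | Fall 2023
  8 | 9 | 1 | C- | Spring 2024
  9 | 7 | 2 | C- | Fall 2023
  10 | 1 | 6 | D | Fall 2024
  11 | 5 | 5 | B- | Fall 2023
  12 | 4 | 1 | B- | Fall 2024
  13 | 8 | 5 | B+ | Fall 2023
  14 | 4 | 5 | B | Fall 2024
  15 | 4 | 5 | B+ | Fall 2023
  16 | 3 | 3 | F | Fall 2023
SELECT c.id, p.name AS course, c.grade FROM enrollments c JOIN courses p ON c.course_id = p.id WHERE p.credits < 3 ORDER BY c.grade DESC

Execution result:
(no rows)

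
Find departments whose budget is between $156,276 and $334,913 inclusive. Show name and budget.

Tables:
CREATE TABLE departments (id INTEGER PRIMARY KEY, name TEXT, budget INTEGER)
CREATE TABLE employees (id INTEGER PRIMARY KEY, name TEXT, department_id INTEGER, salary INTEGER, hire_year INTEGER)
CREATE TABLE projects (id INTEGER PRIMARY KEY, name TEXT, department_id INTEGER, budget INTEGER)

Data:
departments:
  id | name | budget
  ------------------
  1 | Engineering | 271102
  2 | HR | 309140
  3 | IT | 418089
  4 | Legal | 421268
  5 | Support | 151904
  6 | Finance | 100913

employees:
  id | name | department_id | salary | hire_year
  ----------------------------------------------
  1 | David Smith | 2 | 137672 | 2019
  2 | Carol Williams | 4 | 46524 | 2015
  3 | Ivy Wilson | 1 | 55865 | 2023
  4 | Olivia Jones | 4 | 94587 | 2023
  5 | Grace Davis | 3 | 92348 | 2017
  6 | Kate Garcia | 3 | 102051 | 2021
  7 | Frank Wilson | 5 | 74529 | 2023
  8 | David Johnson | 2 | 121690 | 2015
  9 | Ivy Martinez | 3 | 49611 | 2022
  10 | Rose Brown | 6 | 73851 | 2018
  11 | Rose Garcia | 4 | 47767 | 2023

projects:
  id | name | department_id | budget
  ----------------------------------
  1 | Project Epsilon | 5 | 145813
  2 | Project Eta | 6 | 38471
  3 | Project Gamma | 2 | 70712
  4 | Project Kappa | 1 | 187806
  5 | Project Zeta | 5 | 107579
SELECT name, budget FROM departments WHERE budget BETWEEN 156276 AND 334913

Execution result:
name | budget
Engineering | 271102
HR | 309140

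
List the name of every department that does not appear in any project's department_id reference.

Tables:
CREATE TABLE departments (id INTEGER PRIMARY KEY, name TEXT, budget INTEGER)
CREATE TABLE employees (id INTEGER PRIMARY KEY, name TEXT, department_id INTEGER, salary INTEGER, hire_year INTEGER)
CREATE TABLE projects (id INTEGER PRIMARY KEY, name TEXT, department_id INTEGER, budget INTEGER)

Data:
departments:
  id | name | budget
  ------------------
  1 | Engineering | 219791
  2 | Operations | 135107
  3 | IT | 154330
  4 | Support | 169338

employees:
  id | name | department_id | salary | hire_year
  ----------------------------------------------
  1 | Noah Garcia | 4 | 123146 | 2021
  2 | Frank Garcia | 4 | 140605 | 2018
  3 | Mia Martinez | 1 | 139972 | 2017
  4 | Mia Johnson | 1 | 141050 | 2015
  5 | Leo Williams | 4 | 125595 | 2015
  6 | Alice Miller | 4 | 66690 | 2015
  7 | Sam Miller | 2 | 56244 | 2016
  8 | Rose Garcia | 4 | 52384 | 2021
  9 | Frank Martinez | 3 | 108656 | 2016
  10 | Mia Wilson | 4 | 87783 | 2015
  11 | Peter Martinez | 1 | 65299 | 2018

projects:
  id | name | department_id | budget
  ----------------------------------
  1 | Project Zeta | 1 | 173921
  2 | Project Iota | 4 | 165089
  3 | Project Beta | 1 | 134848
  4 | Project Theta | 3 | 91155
SELECT p.name FROM departments p LEFT JOIN projects c ON c.department_id = p.id WHERE c.id IS NULL

Execution result:
Operations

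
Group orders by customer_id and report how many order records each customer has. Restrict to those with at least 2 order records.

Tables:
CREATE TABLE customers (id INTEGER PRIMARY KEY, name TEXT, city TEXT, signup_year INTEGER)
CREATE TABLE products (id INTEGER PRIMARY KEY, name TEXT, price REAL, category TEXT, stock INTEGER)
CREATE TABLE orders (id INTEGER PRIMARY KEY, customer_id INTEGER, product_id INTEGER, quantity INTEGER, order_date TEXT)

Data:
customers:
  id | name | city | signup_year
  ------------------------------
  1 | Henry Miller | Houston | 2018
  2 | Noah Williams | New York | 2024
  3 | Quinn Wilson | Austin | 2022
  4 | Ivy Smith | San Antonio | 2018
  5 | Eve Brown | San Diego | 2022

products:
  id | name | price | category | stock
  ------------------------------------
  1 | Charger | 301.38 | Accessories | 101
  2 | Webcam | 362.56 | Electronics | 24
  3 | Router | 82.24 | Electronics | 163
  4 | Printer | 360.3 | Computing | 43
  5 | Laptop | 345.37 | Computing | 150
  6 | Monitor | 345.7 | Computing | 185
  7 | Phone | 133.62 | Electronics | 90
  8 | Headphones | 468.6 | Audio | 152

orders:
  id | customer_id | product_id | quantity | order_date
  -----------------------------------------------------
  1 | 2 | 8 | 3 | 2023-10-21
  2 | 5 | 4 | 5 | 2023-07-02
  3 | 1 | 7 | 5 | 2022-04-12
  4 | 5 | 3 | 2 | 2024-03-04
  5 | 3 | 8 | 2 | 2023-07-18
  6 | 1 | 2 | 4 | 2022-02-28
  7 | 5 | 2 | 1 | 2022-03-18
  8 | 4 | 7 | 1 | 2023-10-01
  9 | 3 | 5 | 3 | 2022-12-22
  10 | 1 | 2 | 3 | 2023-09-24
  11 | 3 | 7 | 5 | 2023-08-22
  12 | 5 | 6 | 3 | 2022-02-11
SELECT customer_id, COUNT(*) AS order_count FROM orders GROUP BY customer_id HAVING COUNT(*) >= 2

Execution result:
customer_id | order_count
1 | 3
3 | 3
5 | 4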